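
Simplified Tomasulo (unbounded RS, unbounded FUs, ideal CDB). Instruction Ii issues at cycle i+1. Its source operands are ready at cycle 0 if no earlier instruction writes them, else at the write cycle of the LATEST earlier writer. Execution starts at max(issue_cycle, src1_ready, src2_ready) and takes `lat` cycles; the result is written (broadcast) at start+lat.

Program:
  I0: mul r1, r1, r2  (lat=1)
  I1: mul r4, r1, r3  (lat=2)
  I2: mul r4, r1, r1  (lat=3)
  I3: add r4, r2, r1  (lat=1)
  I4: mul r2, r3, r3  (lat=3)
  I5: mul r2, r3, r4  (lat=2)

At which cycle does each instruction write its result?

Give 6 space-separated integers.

I0 mul r1: issue@1 deps=(None,None) exec_start@1 write@2
I1 mul r4: issue@2 deps=(0,None) exec_start@2 write@4
I2 mul r4: issue@3 deps=(0,0) exec_start@3 write@6
I3 add r4: issue@4 deps=(None,0) exec_start@4 write@5
I4 mul r2: issue@5 deps=(None,None) exec_start@5 write@8
I5 mul r2: issue@6 deps=(None,3) exec_start@6 write@8

Answer: 2 4 6 5 8 8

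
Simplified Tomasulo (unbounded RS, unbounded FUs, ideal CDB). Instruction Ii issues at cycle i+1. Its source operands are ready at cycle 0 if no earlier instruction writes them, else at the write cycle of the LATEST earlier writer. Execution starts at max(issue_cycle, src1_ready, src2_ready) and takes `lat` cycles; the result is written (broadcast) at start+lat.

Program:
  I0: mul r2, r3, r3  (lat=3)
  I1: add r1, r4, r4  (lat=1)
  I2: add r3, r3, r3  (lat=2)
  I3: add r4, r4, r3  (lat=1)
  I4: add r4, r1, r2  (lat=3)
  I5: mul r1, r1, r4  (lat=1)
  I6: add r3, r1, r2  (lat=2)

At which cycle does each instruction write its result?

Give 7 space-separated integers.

I0 mul r2: issue@1 deps=(None,None) exec_start@1 write@4
I1 add r1: issue@2 deps=(None,None) exec_start@2 write@3
I2 add r3: issue@3 deps=(None,None) exec_start@3 write@5
I3 add r4: issue@4 deps=(None,2) exec_start@5 write@6
I4 add r4: issue@5 deps=(1,0) exec_start@5 write@8
I5 mul r1: issue@6 deps=(1,4) exec_start@8 write@9
I6 add r3: issue@7 deps=(5,0) exec_start@9 write@11

Answer: 4 3 5 6 8 9 11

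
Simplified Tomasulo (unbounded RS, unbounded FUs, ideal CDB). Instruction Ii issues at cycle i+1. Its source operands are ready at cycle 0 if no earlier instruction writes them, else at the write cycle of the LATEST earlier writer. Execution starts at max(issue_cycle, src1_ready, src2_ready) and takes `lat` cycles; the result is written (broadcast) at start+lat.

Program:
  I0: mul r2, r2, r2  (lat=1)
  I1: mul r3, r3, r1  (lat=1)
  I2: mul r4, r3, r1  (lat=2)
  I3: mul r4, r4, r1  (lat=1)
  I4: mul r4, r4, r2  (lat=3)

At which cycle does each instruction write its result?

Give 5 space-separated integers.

I0 mul r2: issue@1 deps=(None,None) exec_start@1 write@2
I1 mul r3: issue@2 deps=(None,None) exec_start@2 write@3
I2 mul r4: issue@3 deps=(1,None) exec_start@3 write@5
I3 mul r4: issue@4 deps=(2,None) exec_start@5 write@6
I4 mul r4: issue@5 deps=(3,0) exec_start@6 write@9

Answer: 2 3 5 6 9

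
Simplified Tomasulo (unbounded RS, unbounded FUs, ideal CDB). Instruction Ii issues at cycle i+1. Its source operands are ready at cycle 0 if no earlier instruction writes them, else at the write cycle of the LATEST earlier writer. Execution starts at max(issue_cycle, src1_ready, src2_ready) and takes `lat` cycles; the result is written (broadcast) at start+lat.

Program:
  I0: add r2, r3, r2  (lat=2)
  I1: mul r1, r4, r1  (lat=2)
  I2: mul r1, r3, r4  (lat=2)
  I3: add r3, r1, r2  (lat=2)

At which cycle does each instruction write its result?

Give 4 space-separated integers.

I0 add r2: issue@1 deps=(None,None) exec_start@1 write@3
I1 mul r1: issue@2 deps=(None,None) exec_start@2 write@4
I2 mul r1: issue@3 deps=(None,None) exec_start@3 write@5
I3 add r3: issue@4 deps=(2,0) exec_start@5 write@7

Answer: 3 4 5 7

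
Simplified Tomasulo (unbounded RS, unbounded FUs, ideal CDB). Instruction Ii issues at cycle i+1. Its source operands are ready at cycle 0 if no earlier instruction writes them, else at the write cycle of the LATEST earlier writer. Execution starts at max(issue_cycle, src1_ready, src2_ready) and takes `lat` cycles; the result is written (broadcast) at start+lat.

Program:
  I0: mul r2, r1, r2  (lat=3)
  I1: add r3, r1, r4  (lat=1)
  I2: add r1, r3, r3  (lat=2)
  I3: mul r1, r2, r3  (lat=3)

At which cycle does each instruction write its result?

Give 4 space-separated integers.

Answer: 4 3 5 7

Derivation:
I0 mul r2: issue@1 deps=(None,None) exec_start@1 write@4
I1 add r3: issue@2 deps=(None,None) exec_start@2 write@3
I2 add r1: issue@3 deps=(1,1) exec_start@3 write@5
I3 mul r1: issue@4 deps=(0,1) exec_start@4 write@7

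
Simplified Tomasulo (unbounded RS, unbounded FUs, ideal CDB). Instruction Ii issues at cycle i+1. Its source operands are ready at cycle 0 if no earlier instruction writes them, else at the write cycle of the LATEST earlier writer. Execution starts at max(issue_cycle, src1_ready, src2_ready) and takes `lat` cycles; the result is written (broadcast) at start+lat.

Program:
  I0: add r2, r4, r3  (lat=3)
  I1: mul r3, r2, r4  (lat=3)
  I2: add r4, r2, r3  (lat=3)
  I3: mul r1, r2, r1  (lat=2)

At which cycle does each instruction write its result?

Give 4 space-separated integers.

Answer: 4 7 10 6

Derivation:
I0 add r2: issue@1 deps=(None,None) exec_start@1 write@4
I1 mul r3: issue@2 deps=(0,None) exec_start@4 write@7
I2 add r4: issue@3 deps=(0,1) exec_start@7 write@10
I3 mul r1: issue@4 deps=(0,None) exec_start@4 write@6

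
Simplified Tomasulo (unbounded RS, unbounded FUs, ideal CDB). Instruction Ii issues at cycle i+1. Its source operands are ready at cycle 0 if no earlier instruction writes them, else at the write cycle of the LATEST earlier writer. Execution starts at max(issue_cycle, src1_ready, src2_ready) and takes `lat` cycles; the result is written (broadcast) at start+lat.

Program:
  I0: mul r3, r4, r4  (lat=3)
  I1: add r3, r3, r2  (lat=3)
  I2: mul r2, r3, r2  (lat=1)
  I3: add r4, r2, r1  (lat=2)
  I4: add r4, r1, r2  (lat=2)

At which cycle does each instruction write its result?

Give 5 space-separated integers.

I0 mul r3: issue@1 deps=(None,None) exec_start@1 write@4
I1 add r3: issue@2 deps=(0,None) exec_start@4 write@7
I2 mul r2: issue@3 deps=(1,None) exec_start@7 write@8
I3 add r4: issue@4 deps=(2,None) exec_start@8 write@10
I4 add r4: issue@5 deps=(None,2) exec_start@8 write@10

Answer: 4 7 8 10 10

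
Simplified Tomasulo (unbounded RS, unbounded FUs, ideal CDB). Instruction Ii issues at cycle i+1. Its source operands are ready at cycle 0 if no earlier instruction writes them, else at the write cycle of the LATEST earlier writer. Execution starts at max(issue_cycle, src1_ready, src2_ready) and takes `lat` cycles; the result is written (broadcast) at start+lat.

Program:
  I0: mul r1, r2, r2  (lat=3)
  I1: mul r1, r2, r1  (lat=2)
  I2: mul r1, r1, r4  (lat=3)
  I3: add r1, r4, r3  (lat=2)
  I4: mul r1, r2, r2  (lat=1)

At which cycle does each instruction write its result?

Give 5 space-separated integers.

Answer: 4 6 9 6 6

Derivation:
I0 mul r1: issue@1 deps=(None,None) exec_start@1 write@4
I1 mul r1: issue@2 deps=(None,0) exec_start@4 write@6
I2 mul r1: issue@3 deps=(1,None) exec_start@6 write@9
I3 add r1: issue@4 deps=(None,None) exec_start@4 write@6
I4 mul r1: issue@5 deps=(None,None) exec_start@5 write@6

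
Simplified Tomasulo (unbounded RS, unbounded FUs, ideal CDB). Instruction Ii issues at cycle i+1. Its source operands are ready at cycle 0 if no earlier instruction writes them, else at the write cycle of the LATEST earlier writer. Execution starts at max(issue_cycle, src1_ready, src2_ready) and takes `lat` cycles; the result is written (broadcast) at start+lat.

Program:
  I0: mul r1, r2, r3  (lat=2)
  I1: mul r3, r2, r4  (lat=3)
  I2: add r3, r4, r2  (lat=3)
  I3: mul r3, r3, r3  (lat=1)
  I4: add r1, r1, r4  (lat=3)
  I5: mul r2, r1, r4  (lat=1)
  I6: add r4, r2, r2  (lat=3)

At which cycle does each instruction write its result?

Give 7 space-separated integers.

I0 mul r1: issue@1 deps=(None,None) exec_start@1 write@3
I1 mul r3: issue@2 deps=(None,None) exec_start@2 write@5
I2 add r3: issue@3 deps=(None,None) exec_start@3 write@6
I3 mul r3: issue@4 deps=(2,2) exec_start@6 write@7
I4 add r1: issue@5 deps=(0,None) exec_start@5 write@8
I5 mul r2: issue@6 deps=(4,None) exec_start@8 write@9
I6 add r4: issue@7 deps=(5,5) exec_start@9 write@12

Answer: 3 5 6 7 8 9 12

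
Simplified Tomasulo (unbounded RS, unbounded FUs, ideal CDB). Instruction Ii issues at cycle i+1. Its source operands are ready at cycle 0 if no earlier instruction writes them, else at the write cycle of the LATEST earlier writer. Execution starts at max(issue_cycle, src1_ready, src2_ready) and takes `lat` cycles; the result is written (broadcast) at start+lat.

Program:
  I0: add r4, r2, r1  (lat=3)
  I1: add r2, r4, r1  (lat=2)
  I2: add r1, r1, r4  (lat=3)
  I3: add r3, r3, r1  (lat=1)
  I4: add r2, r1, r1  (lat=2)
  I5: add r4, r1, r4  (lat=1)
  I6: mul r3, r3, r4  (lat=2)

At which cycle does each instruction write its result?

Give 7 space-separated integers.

I0 add r4: issue@1 deps=(None,None) exec_start@1 write@4
I1 add r2: issue@2 deps=(0,None) exec_start@4 write@6
I2 add r1: issue@3 deps=(None,0) exec_start@4 write@7
I3 add r3: issue@4 deps=(None,2) exec_start@7 write@8
I4 add r2: issue@5 deps=(2,2) exec_start@7 write@9
I5 add r4: issue@6 deps=(2,0) exec_start@7 write@8
I6 mul r3: issue@7 deps=(3,5) exec_start@8 write@10

Answer: 4 6 7 8 9 8 10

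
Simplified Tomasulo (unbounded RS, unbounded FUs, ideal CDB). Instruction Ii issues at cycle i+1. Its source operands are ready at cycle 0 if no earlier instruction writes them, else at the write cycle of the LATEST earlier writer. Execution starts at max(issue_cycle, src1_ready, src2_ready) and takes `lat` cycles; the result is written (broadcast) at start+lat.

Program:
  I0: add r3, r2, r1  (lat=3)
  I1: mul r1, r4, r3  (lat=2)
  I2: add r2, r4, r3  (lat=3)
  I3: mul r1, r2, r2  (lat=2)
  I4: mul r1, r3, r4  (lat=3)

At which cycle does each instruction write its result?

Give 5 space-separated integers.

Answer: 4 6 7 9 8

Derivation:
I0 add r3: issue@1 deps=(None,None) exec_start@1 write@4
I1 mul r1: issue@2 deps=(None,0) exec_start@4 write@6
I2 add r2: issue@3 deps=(None,0) exec_start@4 write@7
I3 mul r1: issue@4 deps=(2,2) exec_start@7 write@9
I4 mul r1: issue@5 deps=(0,None) exec_start@5 write@8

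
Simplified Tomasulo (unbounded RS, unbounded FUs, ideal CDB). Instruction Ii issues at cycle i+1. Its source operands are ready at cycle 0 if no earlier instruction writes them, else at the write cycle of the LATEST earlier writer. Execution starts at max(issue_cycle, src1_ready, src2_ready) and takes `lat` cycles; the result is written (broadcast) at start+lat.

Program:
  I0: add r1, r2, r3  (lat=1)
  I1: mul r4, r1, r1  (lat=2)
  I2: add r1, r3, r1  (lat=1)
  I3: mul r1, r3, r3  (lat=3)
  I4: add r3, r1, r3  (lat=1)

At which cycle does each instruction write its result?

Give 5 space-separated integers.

Answer: 2 4 4 7 8

Derivation:
I0 add r1: issue@1 deps=(None,None) exec_start@1 write@2
I1 mul r4: issue@2 deps=(0,0) exec_start@2 write@4
I2 add r1: issue@3 deps=(None,0) exec_start@3 write@4
I3 mul r1: issue@4 deps=(None,None) exec_start@4 write@7
I4 add r3: issue@5 deps=(3,None) exec_start@7 write@8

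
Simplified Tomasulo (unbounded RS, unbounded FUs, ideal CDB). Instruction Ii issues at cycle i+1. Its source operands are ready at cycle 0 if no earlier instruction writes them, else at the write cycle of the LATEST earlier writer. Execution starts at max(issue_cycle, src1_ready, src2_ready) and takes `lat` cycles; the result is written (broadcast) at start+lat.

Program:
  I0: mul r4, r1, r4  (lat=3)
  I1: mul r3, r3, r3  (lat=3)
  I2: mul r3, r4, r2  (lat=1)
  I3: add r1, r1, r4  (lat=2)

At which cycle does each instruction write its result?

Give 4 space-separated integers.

I0 mul r4: issue@1 deps=(None,None) exec_start@1 write@4
I1 mul r3: issue@2 deps=(None,None) exec_start@2 write@5
I2 mul r3: issue@3 deps=(0,None) exec_start@4 write@5
I3 add r1: issue@4 deps=(None,0) exec_start@4 write@6

Answer: 4 5 5 6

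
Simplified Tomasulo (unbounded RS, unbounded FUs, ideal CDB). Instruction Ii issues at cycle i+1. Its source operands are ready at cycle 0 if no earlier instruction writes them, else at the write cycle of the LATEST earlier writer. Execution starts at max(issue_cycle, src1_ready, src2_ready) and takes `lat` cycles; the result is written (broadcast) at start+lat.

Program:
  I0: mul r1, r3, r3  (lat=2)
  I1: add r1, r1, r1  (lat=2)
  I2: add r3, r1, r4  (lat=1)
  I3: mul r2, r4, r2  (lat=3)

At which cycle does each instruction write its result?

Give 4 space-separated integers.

I0 mul r1: issue@1 deps=(None,None) exec_start@1 write@3
I1 add r1: issue@2 deps=(0,0) exec_start@3 write@5
I2 add r3: issue@3 deps=(1,None) exec_start@5 write@6
I3 mul r2: issue@4 deps=(None,None) exec_start@4 write@7

Answer: 3 5 6 7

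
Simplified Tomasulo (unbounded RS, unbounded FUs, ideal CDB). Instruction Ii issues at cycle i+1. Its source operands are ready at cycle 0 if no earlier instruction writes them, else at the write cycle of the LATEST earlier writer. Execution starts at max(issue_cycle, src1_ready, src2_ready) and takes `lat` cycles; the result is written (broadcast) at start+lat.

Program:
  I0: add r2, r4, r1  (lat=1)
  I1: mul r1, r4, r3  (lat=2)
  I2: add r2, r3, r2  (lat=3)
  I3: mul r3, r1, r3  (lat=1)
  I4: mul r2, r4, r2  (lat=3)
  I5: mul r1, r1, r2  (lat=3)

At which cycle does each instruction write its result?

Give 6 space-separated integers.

Answer: 2 4 6 5 9 12

Derivation:
I0 add r2: issue@1 deps=(None,None) exec_start@1 write@2
I1 mul r1: issue@2 deps=(None,None) exec_start@2 write@4
I2 add r2: issue@3 deps=(None,0) exec_start@3 write@6
I3 mul r3: issue@4 deps=(1,None) exec_start@4 write@5
I4 mul r2: issue@5 deps=(None,2) exec_start@6 write@9
I5 mul r1: issue@6 deps=(1,4) exec_start@9 write@12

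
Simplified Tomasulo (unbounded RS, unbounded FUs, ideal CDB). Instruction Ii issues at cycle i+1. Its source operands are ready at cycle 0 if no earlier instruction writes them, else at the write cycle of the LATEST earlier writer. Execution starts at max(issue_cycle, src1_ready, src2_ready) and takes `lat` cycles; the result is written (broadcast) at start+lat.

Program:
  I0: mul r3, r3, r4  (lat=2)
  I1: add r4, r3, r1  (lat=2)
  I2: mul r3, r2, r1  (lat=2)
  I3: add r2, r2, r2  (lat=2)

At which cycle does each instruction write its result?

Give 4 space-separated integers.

I0 mul r3: issue@1 deps=(None,None) exec_start@1 write@3
I1 add r4: issue@2 deps=(0,None) exec_start@3 write@5
I2 mul r3: issue@3 deps=(None,None) exec_start@3 write@5
I3 add r2: issue@4 deps=(None,None) exec_start@4 write@6

Answer: 3 5 5 6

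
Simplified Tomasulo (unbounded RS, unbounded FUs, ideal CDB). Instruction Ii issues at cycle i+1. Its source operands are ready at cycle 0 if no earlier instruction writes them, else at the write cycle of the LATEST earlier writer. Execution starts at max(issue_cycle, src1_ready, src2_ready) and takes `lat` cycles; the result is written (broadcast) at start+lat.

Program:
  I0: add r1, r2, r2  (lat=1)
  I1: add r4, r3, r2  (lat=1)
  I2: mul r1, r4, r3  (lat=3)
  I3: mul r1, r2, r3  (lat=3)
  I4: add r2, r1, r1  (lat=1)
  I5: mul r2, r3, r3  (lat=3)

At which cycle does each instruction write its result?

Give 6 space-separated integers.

I0 add r1: issue@1 deps=(None,None) exec_start@1 write@2
I1 add r4: issue@2 deps=(None,None) exec_start@2 write@3
I2 mul r1: issue@3 deps=(1,None) exec_start@3 write@6
I3 mul r1: issue@4 deps=(None,None) exec_start@4 write@7
I4 add r2: issue@5 deps=(3,3) exec_start@7 write@8
I5 mul r2: issue@6 deps=(None,None) exec_start@6 write@9

Answer: 2 3 6 7 8 9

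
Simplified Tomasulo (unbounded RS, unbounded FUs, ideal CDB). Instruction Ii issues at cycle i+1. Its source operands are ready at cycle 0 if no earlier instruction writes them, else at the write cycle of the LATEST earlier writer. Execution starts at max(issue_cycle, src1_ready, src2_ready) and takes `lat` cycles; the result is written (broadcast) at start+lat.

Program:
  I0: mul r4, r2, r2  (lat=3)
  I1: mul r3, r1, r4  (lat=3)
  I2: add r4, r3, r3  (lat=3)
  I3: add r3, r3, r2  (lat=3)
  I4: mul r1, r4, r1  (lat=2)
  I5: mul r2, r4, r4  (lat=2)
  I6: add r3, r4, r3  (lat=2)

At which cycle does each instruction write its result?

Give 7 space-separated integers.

Answer: 4 7 10 10 12 12 12

Derivation:
I0 mul r4: issue@1 deps=(None,None) exec_start@1 write@4
I1 mul r3: issue@2 deps=(None,0) exec_start@4 write@7
I2 add r4: issue@3 deps=(1,1) exec_start@7 write@10
I3 add r3: issue@4 deps=(1,None) exec_start@7 write@10
I4 mul r1: issue@5 deps=(2,None) exec_start@10 write@12
I5 mul r2: issue@6 deps=(2,2) exec_start@10 write@12
I6 add r3: issue@7 deps=(2,3) exec_start@10 write@12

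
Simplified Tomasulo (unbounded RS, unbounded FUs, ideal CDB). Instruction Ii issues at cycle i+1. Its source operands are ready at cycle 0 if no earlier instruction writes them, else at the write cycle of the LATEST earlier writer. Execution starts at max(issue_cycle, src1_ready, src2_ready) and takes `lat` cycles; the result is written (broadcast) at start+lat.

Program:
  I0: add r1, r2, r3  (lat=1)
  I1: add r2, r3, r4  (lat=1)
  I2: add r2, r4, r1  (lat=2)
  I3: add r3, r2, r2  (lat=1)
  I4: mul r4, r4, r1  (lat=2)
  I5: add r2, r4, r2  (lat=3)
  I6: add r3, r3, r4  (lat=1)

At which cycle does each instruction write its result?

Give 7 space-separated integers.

Answer: 2 3 5 6 7 10 8

Derivation:
I0 add r1: issue@1 deps=(None,None) exec_start@1 write@2
I1 add r2: issue@2 deps=(None,None) exec_start@2 write@3
I2 add r2: issue@3 deps=(None,0) exec_start@3 write@5
I3 add r3: issue@4 deps=(2,2) exec_start@5 write@6
I4 mul r4: issue@5 deps=(None,0) exec_start@5 write@7
I5 add r2: issue@6 deps=(4,2) exec_start@7 write@10
I6 add r3: issue@7 deps=(3,4) exec_start@7 write@8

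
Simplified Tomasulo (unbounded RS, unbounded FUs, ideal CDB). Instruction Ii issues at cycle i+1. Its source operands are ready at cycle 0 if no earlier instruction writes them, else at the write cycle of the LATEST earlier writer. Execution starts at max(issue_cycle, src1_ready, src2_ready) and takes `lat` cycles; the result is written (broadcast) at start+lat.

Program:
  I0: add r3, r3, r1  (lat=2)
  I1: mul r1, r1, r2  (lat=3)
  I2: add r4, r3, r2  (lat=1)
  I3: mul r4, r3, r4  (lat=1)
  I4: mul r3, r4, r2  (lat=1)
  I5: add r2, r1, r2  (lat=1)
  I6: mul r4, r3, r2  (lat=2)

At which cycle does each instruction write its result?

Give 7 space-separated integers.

Answer: 3 5 4 5 6 7 9

Derivation:
I0 add r3: issue@1 deps=(None,None) exec_start@1 write@3
I1 mul r1: issue@2 deps=(None,None) exec_start@2 write@5
I2 add r4: issue@3 deps=(0,None) exec_start@3 write@4
I3 mul r4: issue@4 deps=(0,2) exec_start@4 write@5
I4 mul r3: issue@5 deps=(3,None) exec_start@5 write@6
I5 add r2: issue@6 deps=(1,None) exec_start@6 write@7
I6 mul r4: issue@7 deps=(4,5) exec_start@7 write@9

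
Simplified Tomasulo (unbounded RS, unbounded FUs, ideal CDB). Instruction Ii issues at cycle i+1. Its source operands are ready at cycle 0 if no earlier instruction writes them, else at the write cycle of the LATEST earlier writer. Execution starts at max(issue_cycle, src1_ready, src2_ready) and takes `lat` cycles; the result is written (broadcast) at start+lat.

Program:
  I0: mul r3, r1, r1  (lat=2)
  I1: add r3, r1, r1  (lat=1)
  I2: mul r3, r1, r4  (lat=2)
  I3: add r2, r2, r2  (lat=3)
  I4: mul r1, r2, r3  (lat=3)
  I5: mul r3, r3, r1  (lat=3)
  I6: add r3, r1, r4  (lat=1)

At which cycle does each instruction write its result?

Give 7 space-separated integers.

I0 mul r3: issue@1 deps=(None,None) exec_start@1 write@3
I1 add r3: issue@2 deps=(None,None) exec_start@2 write@3
I2 mul r3: issue@3 deps=(None,None) exec_start@3 write@5
I3 add r2: issue@4 deps=(None,None) exec_start@4 write@7
I4 mul r1: issue@5 deps=(3,2) exec_start@7 write@10
I5 mul r3: issue@6 deps=(2,4) exec_start@10 write@13
I6 add r3: issue@7 deps=(4,None) exec_start@10 write@11

Answer: 3 3 5 7 10 13 11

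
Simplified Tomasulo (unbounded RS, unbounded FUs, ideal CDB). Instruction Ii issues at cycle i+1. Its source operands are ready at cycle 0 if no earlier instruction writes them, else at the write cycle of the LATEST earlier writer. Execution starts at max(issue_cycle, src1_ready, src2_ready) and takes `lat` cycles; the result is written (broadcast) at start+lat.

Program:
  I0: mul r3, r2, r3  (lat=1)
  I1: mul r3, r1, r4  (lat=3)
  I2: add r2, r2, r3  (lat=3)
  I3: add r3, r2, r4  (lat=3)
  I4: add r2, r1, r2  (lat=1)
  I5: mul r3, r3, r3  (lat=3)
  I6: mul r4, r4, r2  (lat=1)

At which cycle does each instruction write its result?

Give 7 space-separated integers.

I0 mul r3: issue@1 deps=(None,None) exec_start@1 write@2
I1 mul r3: issue@2 deps=(None,None) exec_start@2 write@5
I2 add r2: issue@3 deps=(None,1) exec_start@5 write@8
I3 add r3: issue@4 deps=(2,None) exec_start@8 write@11
I4 add r2: issue@5 deps=(None,2) exec_start@8 write@9
I5 mul r3: issue@6 deps=(3,3) exec_start@11 write@14
I6 mul r4: issue@7 deps=(None,4) exec_start@9 write@10

Answer: 2 5 8 11 9 14 10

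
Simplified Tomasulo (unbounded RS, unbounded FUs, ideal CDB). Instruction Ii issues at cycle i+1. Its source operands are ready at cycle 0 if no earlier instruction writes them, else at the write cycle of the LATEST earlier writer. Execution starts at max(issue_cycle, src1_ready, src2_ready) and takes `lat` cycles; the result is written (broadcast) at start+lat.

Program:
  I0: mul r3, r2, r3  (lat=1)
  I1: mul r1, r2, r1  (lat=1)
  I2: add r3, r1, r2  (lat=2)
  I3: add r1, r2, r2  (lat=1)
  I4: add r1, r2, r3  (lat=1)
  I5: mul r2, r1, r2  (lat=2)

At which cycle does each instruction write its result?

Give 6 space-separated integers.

I0 mul r3: issue@1 deps=(None,None) exec_start@1 write@2
I1 mul r1: issue@2 deps=(None,None) exec_start@2 write@3
I2 add r3: issue@3 deps=(1,None) exec_start@3 write@5
I3 add r1: issue@4 deps=(None,None) exec_start@4 write@5
I4 add r1: issue@5 deps=(None,2) exec_start@5 write@6
I5 mul r2: issue@6 deps=(4,None) exec_start@6 write@8

Answer: 2 3 5 5 6 8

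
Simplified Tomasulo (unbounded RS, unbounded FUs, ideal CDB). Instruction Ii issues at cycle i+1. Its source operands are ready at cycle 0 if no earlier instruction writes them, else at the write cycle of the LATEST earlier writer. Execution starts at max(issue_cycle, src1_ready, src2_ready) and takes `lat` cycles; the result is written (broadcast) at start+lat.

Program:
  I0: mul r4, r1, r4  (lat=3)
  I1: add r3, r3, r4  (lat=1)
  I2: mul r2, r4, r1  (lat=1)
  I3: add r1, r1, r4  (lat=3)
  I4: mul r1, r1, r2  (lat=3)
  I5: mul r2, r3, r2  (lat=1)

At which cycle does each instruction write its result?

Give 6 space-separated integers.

Answer: 4 5 5 7 10 7

Derivation:
I0 mul r4: issue@1 deps=(None,None) exec_start@1 write@4
I1 add r3: issue@2 deps=(None,0) exec_start@4 write@5
I2 mul r2: issue@3 deps=(0,None) exec_start@4 write@5
I3 add r1: issue@4 deps=(None,0) exec_start@4 write@7
I4 mul r1: issue@5 deps=(3,2) exec_start@7 write@10
I5 mul r2: issue@6 deps=(1,2) exec_start@6 write@7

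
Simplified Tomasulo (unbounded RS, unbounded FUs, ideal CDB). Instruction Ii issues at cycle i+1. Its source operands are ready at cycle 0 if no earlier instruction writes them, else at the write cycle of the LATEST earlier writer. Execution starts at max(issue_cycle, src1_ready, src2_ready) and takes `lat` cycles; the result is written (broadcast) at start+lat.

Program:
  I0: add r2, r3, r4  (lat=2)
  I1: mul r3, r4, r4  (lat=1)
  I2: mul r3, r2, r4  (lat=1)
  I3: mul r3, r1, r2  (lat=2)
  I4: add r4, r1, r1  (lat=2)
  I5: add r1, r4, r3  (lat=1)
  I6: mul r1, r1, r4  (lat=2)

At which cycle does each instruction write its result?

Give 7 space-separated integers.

I0 add r2: issue@1 deps=(None,None) exec_start@1 write@3
I1 mul r3: issue@2 deps=(None,None) exec_start@2 write@3
I2 mul r3: issue@3 deps=(0,None) exec_start@3 write@4
I3 mul r3: issue@4 deps=(None,0) exec_start@4 write@6
I4 add r4: issue@5 deps=(None,None) exec_start@5 write@7
I5 add r1: issue@6 deps=(4,3) exec_start@7 write@8
I6 mul r1: issue@7 deps=(5,4) exec_start@8 write@10

Answer: 3 3 4 6 7 8 10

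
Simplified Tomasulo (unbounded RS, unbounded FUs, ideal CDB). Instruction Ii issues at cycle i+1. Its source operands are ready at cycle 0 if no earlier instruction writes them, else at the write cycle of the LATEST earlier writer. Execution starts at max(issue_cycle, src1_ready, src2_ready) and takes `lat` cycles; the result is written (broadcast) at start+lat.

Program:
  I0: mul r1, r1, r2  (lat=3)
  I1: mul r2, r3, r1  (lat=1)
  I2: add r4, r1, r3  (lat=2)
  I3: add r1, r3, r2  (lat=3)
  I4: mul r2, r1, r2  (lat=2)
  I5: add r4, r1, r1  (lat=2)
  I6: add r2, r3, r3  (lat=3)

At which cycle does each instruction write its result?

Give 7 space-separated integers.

I0 mul r1: issue@1 deps=(None,None) exec_start@1 write@4
I1 mul r2: issue@2 deps=(None,0) exec_start@4 write@5
I2 add r4: issue@3 deps=(0,None) exec_start@4 write@6
I3 add r1: issue@4 deps=(None,1) exec_start@5 write@8
I4 mul r2: issue@5 deps=(3,1) exec_start@8 write@10
I5 add r4: issue@6 deps=(3,3) exec_start@8 write@10
I6 add r2: issue@7 deps=(None,None) exec_start@7 write@10

Answer: 4 5 6 8 10 10 10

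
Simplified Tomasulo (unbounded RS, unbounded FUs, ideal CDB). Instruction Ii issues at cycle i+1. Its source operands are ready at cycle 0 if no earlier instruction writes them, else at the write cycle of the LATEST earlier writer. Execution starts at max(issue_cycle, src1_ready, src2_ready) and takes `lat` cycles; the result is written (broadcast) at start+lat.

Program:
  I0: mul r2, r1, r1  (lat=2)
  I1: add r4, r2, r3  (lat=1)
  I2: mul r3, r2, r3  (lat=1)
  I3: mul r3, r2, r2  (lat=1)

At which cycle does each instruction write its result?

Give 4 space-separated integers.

I0 mul r2: issue@1 deps=(None,None) exec_start@1 write@3
I1 add r4: issue@2 deps=(0,None) exec_start@3 write@4
I2 mul r3: issue@3 deps=(0,None) exec_start@3 write@4
I3 mul r3: issue@4 deps=(0,0) exec_start@4 write@5

Answer: 3 4 4 5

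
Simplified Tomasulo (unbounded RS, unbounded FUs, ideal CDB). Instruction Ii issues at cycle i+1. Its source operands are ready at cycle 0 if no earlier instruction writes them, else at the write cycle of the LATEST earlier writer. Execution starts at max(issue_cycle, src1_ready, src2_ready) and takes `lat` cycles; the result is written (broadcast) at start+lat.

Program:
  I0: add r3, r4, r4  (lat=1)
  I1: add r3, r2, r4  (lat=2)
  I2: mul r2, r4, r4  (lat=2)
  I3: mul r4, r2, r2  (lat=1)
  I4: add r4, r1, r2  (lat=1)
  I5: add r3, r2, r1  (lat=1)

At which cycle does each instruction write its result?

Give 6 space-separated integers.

Answer: 2 4 5 6 6 7

Derivation:
I0 add r3: issue@1 deps=(None,None) exec_start@1 write@2
I1 add r3: issue@2 deps=(None,None) exec_start@2 write@4
I2 mul r2: issue@3 deps=(None,None) exec_start@3 write@5
I3 mul r4: issue@4 deps=(2,2) exec_start@5 write@6
I4 add r4: issue@5 deps=(None,2) exec_start@5 write@6
I5 add r3: issue@6 deps=(2,None) exec_start@6 write@7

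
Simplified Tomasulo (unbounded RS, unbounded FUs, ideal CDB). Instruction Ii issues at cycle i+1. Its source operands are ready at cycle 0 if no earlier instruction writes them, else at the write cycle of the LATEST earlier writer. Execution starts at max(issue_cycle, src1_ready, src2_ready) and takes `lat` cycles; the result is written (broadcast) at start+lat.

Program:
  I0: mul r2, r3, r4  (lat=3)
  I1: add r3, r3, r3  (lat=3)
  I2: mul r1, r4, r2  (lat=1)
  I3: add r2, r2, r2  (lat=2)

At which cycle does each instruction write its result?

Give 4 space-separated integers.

Answer: 4 5 5 6

Derivation:
I0 mul r2: issue@1 deps=(None,None) exec_start@1 write@4
I1 add r3: issue@2 deps=(None,None) exec_start@2 write@5
I2 mul r1: issue@3 deps=(None,0) exec_start@4 write@5
I3 add r2: issue@4 deps=(0,0) exec_start@4 write@6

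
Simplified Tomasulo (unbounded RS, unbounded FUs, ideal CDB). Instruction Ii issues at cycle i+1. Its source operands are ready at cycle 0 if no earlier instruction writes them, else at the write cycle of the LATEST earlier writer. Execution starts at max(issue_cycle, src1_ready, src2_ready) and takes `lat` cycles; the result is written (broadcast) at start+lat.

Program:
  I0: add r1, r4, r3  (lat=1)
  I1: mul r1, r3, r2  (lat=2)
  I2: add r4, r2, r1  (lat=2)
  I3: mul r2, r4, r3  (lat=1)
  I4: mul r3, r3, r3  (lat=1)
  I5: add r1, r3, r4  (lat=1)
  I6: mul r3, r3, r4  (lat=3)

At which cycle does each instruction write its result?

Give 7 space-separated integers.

I0 add r1: issue@1 deps=(None,None) exec_start@1 write@2
I1 mul r1: issue@2 deps=(None,None) exec_start@2 write@4
I2 add r4: issue@3 deps=(None,1) exec_start@4 write@6
I3 mul r2: issue@4 deps=(2,None) exec_start@6 write@7
I4 mul r3: issue@5 deps=(None,None) exec_start@5 write@6
I5 add r1: issue@6 deps=(4,2) exec_start@6 write@7
I6 mul r3: issue@7 deps=(4,2) exec_start@7 write@10

Answer: 2 4 6 7 6 7 10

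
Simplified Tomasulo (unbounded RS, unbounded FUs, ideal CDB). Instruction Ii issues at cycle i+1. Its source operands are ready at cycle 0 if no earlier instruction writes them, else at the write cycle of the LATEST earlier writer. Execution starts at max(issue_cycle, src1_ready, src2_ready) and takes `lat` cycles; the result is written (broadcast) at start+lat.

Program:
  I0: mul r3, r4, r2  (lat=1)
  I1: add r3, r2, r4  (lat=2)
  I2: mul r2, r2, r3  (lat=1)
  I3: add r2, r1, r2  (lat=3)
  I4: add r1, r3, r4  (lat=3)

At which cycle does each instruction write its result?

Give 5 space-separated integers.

Answer: 2 4 5 8 8

Derivation:
I0 mul r3: issue@1 deps=(None,None) exec_start@1 write@2
I1 add r3: issue@2 deps=(None,None) exec_start@2 write@4
I2 mul r2: issue@3 deps=(None,1) exec_start@4 write@5
I3 add r2: issue@4 deps=(None,2) exec_start@5 write@8
I4 add r1: issue@5 deps=(1,None) exec_start@5 write@8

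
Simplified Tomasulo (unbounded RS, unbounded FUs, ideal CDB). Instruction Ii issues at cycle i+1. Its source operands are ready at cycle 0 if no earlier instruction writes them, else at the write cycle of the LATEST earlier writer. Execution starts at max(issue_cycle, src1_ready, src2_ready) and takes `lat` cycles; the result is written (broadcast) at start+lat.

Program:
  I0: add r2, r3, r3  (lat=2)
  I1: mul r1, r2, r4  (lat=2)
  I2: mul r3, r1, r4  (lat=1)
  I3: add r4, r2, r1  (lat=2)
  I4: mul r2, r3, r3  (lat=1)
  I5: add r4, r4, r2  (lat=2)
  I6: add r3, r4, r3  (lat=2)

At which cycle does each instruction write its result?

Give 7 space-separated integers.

I0 add r2: issue@1 deps=(None,None) exec_start@1 write@3
I1 mul r1: issue@2 deps=(0,None) exec_start@3 write@5
I2 mul r3: issue@3 deps=(1,None) exec_start@5 write@6
I3 add r4: issue@4 deps=(0,1) exec_start@5 write@7
I4 mul r2: issue@5 deps=(2,2) exec_start@6 write@7
I5 add r4: issue@6 deps=(3,4) exec_start@7 write@9
I6 add r3: issue@7 deps=(5,2) exec_start@9 write@11

Answer: 3 5 6 7 7 9 11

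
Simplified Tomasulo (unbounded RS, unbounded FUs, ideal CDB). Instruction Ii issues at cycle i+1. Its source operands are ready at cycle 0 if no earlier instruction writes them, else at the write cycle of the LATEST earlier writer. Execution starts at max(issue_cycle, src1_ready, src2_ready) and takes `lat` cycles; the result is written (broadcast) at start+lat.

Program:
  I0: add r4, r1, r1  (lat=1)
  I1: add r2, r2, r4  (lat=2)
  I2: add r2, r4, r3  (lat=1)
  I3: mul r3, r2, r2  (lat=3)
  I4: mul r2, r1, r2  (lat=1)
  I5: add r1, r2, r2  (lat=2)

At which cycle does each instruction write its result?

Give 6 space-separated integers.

Answer: 2 4 4 7 6 8

Derivation:
I0 add r4: issue@1 deps=(None,None) exec_start@1 write@2
I1 add r2: issue@2 deps=(None,0) exec_start@2 write@4
I2 add r2: issue@3 deps=(0,None) exec_start@3 write@4
I3 mul r3: issue@4 deps=(2,2) exec_start@4 write@7
I4 mul r2: issue@5 deps=(None,2) exec_start@5 write@6
I5 add r1: issue@6 deps=(4,4) exec_start@6 write@8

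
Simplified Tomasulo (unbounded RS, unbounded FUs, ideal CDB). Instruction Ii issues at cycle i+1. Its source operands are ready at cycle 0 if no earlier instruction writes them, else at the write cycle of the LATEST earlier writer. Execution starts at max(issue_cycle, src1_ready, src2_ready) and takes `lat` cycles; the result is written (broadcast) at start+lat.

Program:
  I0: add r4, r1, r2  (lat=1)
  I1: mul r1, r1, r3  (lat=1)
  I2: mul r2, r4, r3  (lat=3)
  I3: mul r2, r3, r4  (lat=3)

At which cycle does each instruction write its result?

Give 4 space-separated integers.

I0 add r4: issue@1 deps=(None,None) exec_start@1 write@2
I1 mul r1: issue@2 deps=(None,None) exec_start@2 write@3
I2 mul r2: issue@3 deps=(0,None) exec_start@3 write@6
I3 mul r2: issue@4 deps=(None,0) exec_start@4 write@7

Answer: 2 3 6 7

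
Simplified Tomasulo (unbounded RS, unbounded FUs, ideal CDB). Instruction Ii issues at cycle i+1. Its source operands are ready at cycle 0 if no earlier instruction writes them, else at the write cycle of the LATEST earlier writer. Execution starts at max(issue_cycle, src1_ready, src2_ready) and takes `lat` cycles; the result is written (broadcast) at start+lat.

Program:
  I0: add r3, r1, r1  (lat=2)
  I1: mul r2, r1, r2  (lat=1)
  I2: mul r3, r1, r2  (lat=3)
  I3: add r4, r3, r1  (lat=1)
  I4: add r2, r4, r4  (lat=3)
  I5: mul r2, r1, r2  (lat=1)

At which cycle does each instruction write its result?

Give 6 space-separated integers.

I0 add r3: issue@1 deps=(None,None) exec_start@1 write@3
I1 mul r2: issue@2 deps=(None,None) exec_start@2 write@3
I2 mul r3: issue@3 deps=(None,1) exec_start@3 write@6
I3 add r4: issue@4 deps=(2,None) exec_start@6 write@7
I4 add r2: issue@5 deps=(3,3) exec_start@7 write@10
I5 mul r2: issue@6 deps=(None,4) exec_start@10 write@11

Answer: 3 3 6 7 10 11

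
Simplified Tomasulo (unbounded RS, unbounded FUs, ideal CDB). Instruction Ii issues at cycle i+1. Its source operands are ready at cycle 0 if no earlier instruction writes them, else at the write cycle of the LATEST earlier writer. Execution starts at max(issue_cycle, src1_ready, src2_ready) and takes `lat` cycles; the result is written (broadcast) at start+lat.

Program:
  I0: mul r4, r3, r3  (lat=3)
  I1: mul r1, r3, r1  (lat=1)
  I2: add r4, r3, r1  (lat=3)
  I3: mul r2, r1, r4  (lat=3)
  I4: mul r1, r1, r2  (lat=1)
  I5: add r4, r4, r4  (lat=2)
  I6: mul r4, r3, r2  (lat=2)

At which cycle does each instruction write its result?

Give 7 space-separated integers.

Answer: 4 3 6 9 10 8 11

Derivation:
I0 mul r4: issue@1 deps=(None,None) exec_start@1 write@4
I1 mul r1: issue@2 deps=(None,None) exec_start@2 write@3
I2 add r4: issue@3 deps=(None,1) exec_start@3 write@6
I3 mul r2: issue@4 deps=(1,2) exec_start@6 write@9
I4 mul r1: issue@5 deps=(1,3) exec_start@9 write@10
I5 add r4: issue@6 deps=(2,2) exec_start@6 write@8
I6 mul r4: issue@7 deps=(None,3) exec_start@9 write@11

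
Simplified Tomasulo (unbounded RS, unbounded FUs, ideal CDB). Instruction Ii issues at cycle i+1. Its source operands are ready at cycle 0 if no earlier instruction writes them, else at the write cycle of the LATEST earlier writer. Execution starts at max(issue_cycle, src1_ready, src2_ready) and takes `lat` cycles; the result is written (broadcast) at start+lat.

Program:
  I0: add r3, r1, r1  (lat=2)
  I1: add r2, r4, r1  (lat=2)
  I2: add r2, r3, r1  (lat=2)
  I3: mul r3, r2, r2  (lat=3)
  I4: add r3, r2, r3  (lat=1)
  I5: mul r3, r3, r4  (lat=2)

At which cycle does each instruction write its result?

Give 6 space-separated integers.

Answer: 3 4 5 8 9 11

Derivation:
I0 add r3: issue@1 deps=(None,None) exec_start@1 write@3
I1 add r2: issue@2 deps=(None,None) exec_start@2 write@4
I2 add r2: issue@3 deps=(0,None) exec_start@3 write@5
I3 mul r3: issue@4 deps=(2,2) exec_start@5 write@8
I4 add r3: issue@5 deps=(2,3) exec_start@8 write@9
I5 mul r3: issue@6 deps=(4,None) exec_start@9 write@11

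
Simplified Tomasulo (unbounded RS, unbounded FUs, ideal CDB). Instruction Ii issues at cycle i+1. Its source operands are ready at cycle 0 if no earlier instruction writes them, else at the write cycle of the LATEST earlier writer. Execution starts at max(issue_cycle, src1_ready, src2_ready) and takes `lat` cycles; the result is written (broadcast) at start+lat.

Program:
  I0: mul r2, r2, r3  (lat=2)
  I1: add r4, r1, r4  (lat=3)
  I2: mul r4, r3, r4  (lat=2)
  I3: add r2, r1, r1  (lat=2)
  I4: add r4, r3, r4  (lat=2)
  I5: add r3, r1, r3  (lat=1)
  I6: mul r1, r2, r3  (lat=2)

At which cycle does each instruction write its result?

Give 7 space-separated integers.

I0 mul r2: issue@1 deps=(None,None) exec_start@1 write@3
I1 add r4: issue@2 deps=(None,None) exec_start@2 write@5
I2 mul r4: issue@3 deps=(None,1) exec_start@5 write@7
I3 add r2: issue@4 deps=(None,None) exec_start@4 write@6
I4 add r4: issue@5 deps=(None,2) exec_start@7 write@9
I5 add r3: issue@6 deps=(None,None) exec_start@6 write@7
I6 mul r1: issue@7 deps=(3,5) exec_start@7 write@9

Answer: 3 5 7 6 9 7 9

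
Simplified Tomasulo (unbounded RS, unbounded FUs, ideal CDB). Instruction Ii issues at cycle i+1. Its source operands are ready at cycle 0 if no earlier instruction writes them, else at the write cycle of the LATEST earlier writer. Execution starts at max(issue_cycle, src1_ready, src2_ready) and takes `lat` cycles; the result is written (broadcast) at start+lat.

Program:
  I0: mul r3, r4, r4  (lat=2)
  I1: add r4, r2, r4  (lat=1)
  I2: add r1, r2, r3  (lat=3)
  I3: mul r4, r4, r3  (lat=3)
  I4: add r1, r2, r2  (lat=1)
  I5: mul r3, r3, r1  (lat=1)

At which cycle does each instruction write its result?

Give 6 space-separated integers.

Answer: 3 3 6 7 6 7

Derivation:
I0 mul r3: issue@1 deps=(None,None) exec_start@1 write@3
I1 add r4: issue@2 deps=(None,None) exec_start@2 write@3
I2 add r1: issue@3 deps=(None,0) exec_start@3 write@6
I3 mul r4: issue@4 deps=(1,0) exec_start@4 write@7
I4 add r1: issue@5 deps=(None,None) exec_start@5 write@6
I5 mul r3: issue@6 deps=(0,4) exec_start@6 write@7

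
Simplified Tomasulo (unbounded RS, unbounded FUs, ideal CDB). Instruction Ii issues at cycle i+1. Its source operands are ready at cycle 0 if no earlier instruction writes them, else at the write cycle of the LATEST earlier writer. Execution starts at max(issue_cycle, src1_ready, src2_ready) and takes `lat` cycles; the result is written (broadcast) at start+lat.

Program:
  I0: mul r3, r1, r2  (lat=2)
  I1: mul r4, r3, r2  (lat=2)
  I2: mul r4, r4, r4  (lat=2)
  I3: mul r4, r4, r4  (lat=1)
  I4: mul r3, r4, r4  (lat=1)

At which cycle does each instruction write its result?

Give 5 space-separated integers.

Answer: 3 5 7 8 9

Derivation:
I0 mul r3: issue@1 deps=(None,None) exec_start@1 write@3
I1 mul r4: issue@2 deps=(0,None) exec_start@3 write@5
I2 mul r4: issue@3 deps=(1,1) exec_start@5 write@7
I3 mul r4: issue@4 deps=(2,2) exec_start@7 write@8
I4 mul r3: issue@5 deps=(3,3) exec_start@8 write@9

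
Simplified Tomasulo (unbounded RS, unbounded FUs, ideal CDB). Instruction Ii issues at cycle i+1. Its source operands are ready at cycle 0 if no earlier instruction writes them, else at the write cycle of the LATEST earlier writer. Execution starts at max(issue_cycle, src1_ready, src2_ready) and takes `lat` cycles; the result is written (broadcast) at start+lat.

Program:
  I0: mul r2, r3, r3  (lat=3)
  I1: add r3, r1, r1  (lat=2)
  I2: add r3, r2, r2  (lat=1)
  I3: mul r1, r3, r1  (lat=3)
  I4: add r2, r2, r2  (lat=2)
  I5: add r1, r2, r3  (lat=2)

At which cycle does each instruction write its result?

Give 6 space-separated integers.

Answer: 4 4 5 8 7 9

Derivation:
I0 mul r2: issue@1 deps=(None,None) exec_start@1 write@4
I1 add r3: issue@2 deps=(None,None) exec_start@2 write@4
I2 add r3: issue@3 deps=(0,0) exec_start@4 write@5
I3 mul r1: issue@4 deps=(2,None) exec_start@5 write@8
I4 add r2: issue@5 deps=(0,0) exec_start@5 write@7
I5 add r1: issue@6 deps=(4,2) exec_start@7 write@9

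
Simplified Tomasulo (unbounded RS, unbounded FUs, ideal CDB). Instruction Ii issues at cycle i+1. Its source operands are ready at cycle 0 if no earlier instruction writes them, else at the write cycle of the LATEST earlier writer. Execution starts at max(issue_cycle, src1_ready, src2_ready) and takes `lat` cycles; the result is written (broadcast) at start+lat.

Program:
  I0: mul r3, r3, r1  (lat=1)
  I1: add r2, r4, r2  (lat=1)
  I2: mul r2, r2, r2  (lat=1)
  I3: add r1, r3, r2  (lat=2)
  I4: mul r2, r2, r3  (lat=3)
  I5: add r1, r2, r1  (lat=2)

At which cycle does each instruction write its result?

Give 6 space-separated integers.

I0 mul r3: issue@1 deps=(None,None) exec_start@1 write@2
I1 add r2: issue@2 deps=(None,None) exec_start@2 write@3
I2 mul r2: issue@3 deps=(1,1) exec_start@3 write@4
I3 add r1: issue@4 deps=(0,2) exec_start@4 write@6
I4 mul r2: issue@5 deps=(2,0) exec_start@5 write@8
I5 add r1: issue@6 deps=(4,3) exec_start@8 write@10

Answer: 2 3 4 6 8 10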